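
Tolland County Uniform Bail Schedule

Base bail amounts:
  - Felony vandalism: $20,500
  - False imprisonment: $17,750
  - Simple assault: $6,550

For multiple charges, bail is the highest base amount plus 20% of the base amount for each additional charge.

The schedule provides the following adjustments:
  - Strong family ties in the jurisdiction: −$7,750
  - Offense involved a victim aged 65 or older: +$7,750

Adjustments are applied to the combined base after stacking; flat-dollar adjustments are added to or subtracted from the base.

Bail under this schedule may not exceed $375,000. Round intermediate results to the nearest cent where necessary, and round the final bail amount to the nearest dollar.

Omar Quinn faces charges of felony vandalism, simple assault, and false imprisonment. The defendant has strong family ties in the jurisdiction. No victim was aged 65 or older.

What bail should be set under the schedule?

Base amounts from the schedule: felony vandalism $20,500; simple assault $6,550; false imprisonment $17,750.
Stacking rule: highest base plus 20% of each additional charge. Highest is felony vandalism at $20,500. Additional: $6,550 × 20% = $1,310; $17,750 × 20% = $3,550. Combined base = $20,500 + $4,860 = $25,360.
Strong family ties in the jurisdiction (−$7,750 flat): $25,360 − $7,750 = $17,610.
$17,610 is within the $375,000 maximum.

$17,610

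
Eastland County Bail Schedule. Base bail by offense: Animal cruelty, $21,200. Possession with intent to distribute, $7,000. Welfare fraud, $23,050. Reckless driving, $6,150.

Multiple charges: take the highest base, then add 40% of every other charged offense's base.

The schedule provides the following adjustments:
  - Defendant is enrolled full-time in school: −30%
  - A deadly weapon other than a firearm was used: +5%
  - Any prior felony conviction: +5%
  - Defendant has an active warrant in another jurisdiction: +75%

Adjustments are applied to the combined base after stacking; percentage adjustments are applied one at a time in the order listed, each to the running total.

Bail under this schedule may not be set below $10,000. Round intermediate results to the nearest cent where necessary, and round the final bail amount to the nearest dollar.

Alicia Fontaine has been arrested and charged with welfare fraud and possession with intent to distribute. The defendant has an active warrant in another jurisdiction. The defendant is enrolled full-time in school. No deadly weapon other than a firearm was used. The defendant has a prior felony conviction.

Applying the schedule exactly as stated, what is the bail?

Base amounts from the schedule: welfare fraud $23,050; possession with intent to distribute $7,000.
Stacking rule: highest base plus 40% of each additional charge. Highest is welfare fraud at $23,050. Additional: $7,000 × 40% = $2,800. Combined base = $23,050 + $2,800 = $25,850.
Defendant is enrolled full-time in school (−30%): $25,850 × 0.7 = $18,095.
Any prior felony conviction (+5%): $18,095 × 1.05 = $18,999.75.
Defendant has an active warrant in another jurisdiction (+75%): $18,999.75 × 1.75 = $33,249.56.
$33,249.56 is at or above the $10,000 minimum.
Rounded to the nearest dollar: $33,250.

$33,250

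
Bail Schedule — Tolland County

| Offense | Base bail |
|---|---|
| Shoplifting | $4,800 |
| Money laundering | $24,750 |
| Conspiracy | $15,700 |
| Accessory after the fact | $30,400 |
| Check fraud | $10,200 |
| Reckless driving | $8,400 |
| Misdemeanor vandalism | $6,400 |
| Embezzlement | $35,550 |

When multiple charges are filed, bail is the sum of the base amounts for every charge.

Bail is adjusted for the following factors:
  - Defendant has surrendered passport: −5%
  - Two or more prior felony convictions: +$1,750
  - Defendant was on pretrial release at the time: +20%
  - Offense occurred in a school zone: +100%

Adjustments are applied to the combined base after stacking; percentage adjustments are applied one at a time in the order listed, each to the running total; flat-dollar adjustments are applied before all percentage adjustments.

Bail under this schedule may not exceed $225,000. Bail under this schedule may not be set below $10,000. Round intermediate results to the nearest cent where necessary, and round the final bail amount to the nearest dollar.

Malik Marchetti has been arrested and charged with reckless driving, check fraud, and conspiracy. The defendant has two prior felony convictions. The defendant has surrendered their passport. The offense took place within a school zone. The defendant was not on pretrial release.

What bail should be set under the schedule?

$68,495

Base amounts from the schedule: reckless driving $8,400; check fraud $10,200; conspiracy $15,700.
Stacking rule: sum of all bases. $8,400 + $10,200 + $15,700 = $34,300.
Two or more prior felony convictions (+$1,750 flat): $34,300 + $1,750 = $36,050.
Defendant has surrendered passport (−5%): $36,050 × 0.95 = $34,247.50.
Offense occurred in a school zone (+100%): $34,247.50 × 2 = $68,495.
$68,495 is within the $225,000 maximum.
$68,495 is at or above the $10,000 minimum.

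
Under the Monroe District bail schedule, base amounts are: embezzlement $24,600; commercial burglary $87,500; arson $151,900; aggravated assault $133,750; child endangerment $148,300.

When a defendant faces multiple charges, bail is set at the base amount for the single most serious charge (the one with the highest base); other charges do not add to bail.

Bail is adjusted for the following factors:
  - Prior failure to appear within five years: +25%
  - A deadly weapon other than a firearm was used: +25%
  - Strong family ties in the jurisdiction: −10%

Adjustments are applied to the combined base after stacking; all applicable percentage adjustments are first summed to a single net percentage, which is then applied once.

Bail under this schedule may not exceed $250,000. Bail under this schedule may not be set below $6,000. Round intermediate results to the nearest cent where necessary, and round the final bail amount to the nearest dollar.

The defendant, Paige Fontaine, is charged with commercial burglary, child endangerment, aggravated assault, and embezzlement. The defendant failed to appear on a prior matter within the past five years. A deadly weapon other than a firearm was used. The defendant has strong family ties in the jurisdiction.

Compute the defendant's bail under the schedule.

$207,620

Base amounts from the schedule: commercial burglary $87,500; child endangerment $148,300; aggravated assault $133,750; embezzlement $24,600.
Stacking rule: use the highest base only. Highest is child endangerment at $148,300. Combined base = $148,300.
Net percentage adjustment: +25% +25% −10% = +40%. $148,300 × 1.4 = $207,620.
$207,620 is within the $250,000 maximum.
$207,620 is at or above the $6,000 minimum.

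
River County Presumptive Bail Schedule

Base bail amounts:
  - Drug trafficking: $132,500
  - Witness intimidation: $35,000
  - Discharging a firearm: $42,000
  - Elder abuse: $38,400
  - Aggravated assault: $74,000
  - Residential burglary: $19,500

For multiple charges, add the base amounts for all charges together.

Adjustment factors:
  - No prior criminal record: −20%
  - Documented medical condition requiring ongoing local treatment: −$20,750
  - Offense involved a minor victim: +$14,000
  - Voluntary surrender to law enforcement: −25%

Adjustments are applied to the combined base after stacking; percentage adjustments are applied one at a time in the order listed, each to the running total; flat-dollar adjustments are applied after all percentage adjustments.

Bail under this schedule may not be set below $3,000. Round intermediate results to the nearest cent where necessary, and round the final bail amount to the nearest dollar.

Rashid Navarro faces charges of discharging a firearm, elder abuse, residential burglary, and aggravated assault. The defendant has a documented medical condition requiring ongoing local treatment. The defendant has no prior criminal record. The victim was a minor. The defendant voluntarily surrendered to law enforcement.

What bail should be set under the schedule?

$97,590

Base amounts from the schedule: discharging a firearm $42,000; elder abuse $38,400; residential burglary $19,500; aggravated assault $74,000.
Stacking rule: sum of all bases. $42,000 + $38,400 + $19,500 + $74,000 = $173,900.
No prior criminal record (−20%): $173,900 × 0.8 = $139,120.
Voluntary surrender to law enforcement (−25%): $139,120 × 0.75 = $104,340.
Documented medical condition requiring ongoing local treatment (−$20,750 flat): $104,340 − $20,750 = $83,590.
Offense involved a minor victim (+$14,000 flat): $83,590 + $14,000 = $97,590.
$97,590 is at or above the $3,000 minimum.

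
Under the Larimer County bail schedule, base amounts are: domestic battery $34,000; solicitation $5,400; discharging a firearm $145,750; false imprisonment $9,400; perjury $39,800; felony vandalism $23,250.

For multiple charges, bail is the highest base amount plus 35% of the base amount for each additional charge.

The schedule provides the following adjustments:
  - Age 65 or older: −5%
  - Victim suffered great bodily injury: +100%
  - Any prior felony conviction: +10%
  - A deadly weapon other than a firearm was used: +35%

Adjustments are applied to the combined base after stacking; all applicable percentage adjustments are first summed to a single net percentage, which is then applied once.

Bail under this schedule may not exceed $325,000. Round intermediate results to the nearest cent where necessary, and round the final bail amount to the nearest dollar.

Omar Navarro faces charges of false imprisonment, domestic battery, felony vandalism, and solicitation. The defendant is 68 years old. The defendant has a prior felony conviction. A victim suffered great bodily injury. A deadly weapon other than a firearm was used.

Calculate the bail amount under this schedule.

Base amounts from the schedule: false imprisonment $9,400; domestic battery $34,000; felony vandalism $23,250; solicitation $5,400.
Stacking rule: highest base plus 35% of each additional charge. Highest is domestic battery at $34,000. Additional: $9,400 × 35% = $3,290; $23,250 × 35% = $8,137.50; $5,400 × 35% = $1,890. Combined base = $34,000 + $13,317.50 = $47,317.50.
Net percentage adjustment: −5% +100% +10% +35% = +140%. $47,317.50 × 2.4 = $113,562.
$113,562 is within the $325,000 maximum.

$113,562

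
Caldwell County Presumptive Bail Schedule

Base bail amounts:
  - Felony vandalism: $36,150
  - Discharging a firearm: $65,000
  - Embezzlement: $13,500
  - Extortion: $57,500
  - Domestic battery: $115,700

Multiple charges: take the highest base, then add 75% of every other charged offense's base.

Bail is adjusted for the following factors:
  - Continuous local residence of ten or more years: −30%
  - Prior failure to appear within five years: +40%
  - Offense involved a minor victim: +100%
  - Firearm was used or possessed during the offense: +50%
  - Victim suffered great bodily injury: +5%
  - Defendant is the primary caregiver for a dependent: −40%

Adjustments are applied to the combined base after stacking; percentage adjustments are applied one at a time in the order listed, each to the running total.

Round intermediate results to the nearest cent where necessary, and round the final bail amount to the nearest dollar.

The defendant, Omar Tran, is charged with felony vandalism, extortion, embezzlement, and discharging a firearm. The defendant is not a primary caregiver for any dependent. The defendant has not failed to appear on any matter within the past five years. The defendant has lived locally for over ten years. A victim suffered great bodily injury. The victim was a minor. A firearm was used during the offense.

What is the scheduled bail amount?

$320,524

Base amounts from the schedule: felony vandalism $36,150; extortion $57,500; embezzlement $13,500; discharging a firearm $65,000.
Stacking rule: highest base plus 75% of each additional charge. Highest is discharging a firearm at $65,000. Additional: $36,150 × 75% = $27,112.50; $57,500 × 75% = $43,125; $13,500 × 75% = $10,125. Combined base = $65,000 + $80,362.50 = $145,362.50.
Continuous local residence of ten or more years (−30%): $145,362.50 × 0.7 = $101,753.75.
Offense involved a minor victim (+100%): $101,753.75 × 2 = $203,507.50.
Firearm was used or possessed during the offense (+50%): $203,507.50 × 1.5 = $305,261.25.
Victim suffered great bodily injury (+5%): $305,261.25 × 1.05 = $320,524.31.
Rounded to the nearest dollar: $320,524.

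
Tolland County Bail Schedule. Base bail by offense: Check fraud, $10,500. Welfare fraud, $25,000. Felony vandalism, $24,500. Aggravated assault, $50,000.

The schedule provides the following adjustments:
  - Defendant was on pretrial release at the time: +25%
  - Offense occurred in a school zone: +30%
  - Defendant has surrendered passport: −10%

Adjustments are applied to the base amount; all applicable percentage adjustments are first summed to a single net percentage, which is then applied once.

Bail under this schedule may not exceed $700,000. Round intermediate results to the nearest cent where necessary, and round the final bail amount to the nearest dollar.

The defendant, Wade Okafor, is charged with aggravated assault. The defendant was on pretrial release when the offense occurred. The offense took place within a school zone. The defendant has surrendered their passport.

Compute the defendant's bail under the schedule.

$72,500

Base amounts from the schedule: aggravated assault $50,000.
Single charge. Combined base = $50,000.
Net percentage adjustment: +25% +30% −10% = +45%. $50,000 × 1.45 = $72,500.
$72,500 is within the $700,000 maximum.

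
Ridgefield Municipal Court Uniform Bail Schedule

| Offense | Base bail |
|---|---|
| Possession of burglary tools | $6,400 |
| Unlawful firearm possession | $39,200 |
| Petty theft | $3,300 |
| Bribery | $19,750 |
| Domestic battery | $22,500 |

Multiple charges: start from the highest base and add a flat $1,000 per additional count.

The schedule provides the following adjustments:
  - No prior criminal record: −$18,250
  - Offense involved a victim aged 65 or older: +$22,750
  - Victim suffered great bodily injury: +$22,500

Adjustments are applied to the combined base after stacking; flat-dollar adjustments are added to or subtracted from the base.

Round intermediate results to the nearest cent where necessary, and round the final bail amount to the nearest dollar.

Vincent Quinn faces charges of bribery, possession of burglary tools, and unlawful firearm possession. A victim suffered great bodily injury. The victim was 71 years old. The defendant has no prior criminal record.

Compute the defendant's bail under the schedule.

Base amounts from the schedule: bribery $19,750; possession of burglary tools $6,400; unlawful firearm possession $39,200.
Stacking rule: highest base plus $1,000 per additional charge. Highest is unlawful firearm possession at $39,200; 2 additional charges → +$2,000. Combined base = $41,200.
No prior criminal record (−$18,250 flat): $41,200 − $18,250 = $22,950.
Offense involved a victim aged 65 or older (+$22,750 flat): $22,950 + $22,750 = $45,700.
Victim suffered great bodily injury (+$22,500 flat): $45,700 + $22,500 = $68,200.

$68,200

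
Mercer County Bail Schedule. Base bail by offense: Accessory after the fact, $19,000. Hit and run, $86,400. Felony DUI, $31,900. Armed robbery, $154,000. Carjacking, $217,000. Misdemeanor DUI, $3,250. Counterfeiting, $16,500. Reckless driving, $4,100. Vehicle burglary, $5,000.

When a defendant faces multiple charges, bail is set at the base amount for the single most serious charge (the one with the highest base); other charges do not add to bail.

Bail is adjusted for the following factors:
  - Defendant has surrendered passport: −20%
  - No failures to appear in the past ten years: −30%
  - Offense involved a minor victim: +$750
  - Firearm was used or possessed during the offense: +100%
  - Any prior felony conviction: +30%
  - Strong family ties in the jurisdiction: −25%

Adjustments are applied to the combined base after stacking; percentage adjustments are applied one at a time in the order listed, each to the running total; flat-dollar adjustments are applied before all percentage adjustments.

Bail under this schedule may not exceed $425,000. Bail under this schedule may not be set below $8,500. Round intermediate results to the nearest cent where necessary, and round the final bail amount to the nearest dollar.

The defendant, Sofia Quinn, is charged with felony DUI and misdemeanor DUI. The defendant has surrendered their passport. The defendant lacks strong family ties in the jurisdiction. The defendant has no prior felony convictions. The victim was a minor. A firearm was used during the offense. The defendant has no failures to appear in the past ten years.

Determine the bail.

Base amounts from the schedule: felony DUI $31,900; misdemeanor DUI $3,250.
Stacking rule: use the highest base only. Highest is felony DUI at $31,900. Combined base = $31,900.
Offense involved a minor victim (+$750 flat): $31,900 + $750 = $32,650.
Defendant has surrendered passport (−20%): $32,650 × 0.8 = $26,120.
No failures to appear in the past ten years (−30%): $26,120 × 0.7 = $18,284.
Firearm was used or possessed during the offense (+100%): $18,284 × 2 = $36,568.
$36,568 is within the $425,000 maximum.
$36,568 is at or above the $8,500 minimum.

$36,568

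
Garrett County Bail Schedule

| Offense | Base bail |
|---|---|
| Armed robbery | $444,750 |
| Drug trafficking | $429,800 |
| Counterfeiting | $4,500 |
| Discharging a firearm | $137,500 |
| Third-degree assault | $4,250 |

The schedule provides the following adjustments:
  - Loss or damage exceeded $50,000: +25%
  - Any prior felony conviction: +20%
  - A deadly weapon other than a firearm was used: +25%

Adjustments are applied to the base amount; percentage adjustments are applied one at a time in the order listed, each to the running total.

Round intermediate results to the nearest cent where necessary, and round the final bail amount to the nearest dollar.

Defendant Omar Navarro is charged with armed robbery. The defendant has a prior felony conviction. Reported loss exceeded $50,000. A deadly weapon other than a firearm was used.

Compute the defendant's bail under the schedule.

$833,906

Base amounts from the schedule: armed robbery $444,750.
Single charge. Combined base = $444,750.
Loss or damage exceeded $50,000 (+25%): $444,750 × 1.25 = $555,937.50.
Any prior felony conviction (+20%): $555,937.50 × 1.2 = $667,125.
A deadly weapon other than a firearm was used (+25%): $667,125 × 1.25 = $833,906.25.
Rounded to the nearest dollar: $833,906.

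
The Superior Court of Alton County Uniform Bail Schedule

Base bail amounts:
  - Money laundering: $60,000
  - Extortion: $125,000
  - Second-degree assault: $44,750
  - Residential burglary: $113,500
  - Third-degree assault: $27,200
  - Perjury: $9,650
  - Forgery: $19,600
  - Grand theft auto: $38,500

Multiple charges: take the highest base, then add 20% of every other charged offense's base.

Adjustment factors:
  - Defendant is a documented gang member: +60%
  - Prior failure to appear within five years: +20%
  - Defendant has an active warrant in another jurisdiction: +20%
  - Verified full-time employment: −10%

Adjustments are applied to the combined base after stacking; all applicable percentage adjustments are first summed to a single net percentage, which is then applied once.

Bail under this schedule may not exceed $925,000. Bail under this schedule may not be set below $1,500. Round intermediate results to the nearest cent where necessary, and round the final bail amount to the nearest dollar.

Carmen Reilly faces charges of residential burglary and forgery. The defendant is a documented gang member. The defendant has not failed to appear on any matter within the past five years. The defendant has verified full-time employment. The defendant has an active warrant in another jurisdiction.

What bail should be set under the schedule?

$199,614

Base amounts from the schedule: residential burglary $113,500; forgery $19,600.
Stacking rule: highest base plus 20% of each additional charge. Highest is residential burglary at $113,500. Additional: $19,600 × 20% = $3,920. Combined base = $113,500 + $3,920 = $117,420.
Net percentage adjustment: +60% +20% −10% = +70%. $117,420 × 1.7 = $199,614.
$199,614 is within the $925,000 maximum.
$199,614 is at or above the $1,500 minimum.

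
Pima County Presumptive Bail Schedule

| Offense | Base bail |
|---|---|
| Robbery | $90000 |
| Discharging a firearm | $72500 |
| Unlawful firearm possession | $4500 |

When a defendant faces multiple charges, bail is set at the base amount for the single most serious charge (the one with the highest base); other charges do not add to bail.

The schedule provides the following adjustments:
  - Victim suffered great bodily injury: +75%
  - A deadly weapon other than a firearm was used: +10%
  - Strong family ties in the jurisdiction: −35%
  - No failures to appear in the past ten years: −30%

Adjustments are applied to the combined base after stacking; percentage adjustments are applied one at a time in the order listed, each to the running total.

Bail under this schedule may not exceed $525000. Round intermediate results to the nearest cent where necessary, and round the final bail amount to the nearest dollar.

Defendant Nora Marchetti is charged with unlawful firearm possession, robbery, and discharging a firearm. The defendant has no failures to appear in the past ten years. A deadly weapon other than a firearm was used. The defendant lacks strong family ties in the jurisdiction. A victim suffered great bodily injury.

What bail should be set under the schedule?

Base amounts from the schedule: unlawful firearm possession $4500; robbery $90000; discharging a firearm $72500.
Stacking rule: use the highest base only. Highest is robbery at $90000. Combined base = $90000.
Victim suffered great bodily injury (+75%): $90000 × 1.75 = $157500.
A deadly weapon other than a firearm was used (+10%): $157500 × 1.1 = $173250.
No failures to appear in the past ten years (−30%): $173250 × 0.7 = $121275.
$121275 is within the $525000 maximum.

$121275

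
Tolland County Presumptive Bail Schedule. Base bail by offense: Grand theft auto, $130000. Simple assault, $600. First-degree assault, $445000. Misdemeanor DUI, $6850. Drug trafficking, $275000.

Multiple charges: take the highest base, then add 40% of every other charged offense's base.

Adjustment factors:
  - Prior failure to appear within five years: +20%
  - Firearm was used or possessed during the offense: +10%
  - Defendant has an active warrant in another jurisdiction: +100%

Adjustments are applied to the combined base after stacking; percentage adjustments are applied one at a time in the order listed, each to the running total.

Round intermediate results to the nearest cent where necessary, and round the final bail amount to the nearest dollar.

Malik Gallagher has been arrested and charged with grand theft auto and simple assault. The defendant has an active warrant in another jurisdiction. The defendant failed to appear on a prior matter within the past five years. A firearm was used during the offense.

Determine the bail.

$343834

Base amounts from the schedule: grand theft auto $130000; simple assault $600.
Stacking rule: highest base plus 40% of each additional charge. Highest is grand theft auto at $130000. Additional: $600 × 40% = $240. Combined base = $130000 + $240 = $130240.
Prior failure to appear within five years (+20%): $130240 × 1.2 = $156288.
Firearm was used or possessed during the offense (+10%): $156288 × 1.1 = $171916.80.
Defendant has an active warrant in another jurisdiction (+100%): $171916.80 × 2 = $343833.60.
Rounded to the nearest dollar: $343834.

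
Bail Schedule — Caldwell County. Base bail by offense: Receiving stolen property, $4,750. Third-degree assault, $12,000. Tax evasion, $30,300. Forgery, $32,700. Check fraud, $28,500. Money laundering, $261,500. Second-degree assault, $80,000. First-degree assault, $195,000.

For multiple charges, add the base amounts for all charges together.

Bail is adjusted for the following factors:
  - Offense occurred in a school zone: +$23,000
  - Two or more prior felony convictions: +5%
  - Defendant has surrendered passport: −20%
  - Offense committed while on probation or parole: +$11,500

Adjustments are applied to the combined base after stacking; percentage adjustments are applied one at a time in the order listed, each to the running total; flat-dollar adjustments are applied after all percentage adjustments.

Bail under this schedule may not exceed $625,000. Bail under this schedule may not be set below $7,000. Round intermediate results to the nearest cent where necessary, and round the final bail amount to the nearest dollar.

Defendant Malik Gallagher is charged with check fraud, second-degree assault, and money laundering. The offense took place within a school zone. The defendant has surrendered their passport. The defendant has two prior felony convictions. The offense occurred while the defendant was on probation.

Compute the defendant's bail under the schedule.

Base amounts from the schedule: check fraud $28,500; second-degree assault $80,000; money laundering $261,500.
Stacking rule: sum of all bases. $28,500 + $80,000 + $261,500 = $370,000.
Two or more prior felony convictions (+5%): $370,000 × 1.05 = $388,500.
Defendant has surrendered passport (−20%): $388,500 × 0.8 = $310,800.
Offense occurred in a school zone (+$23,000 flat): $310,800 + $23,000 = $333,800.
Offense committed while on probation or parole (+$11,500 flat): $333,800 + $11,500 = $345,300.
$345,300 is within the $625,000 maximum.
$345,300 is at or above the $7,000 minimum.

$345,300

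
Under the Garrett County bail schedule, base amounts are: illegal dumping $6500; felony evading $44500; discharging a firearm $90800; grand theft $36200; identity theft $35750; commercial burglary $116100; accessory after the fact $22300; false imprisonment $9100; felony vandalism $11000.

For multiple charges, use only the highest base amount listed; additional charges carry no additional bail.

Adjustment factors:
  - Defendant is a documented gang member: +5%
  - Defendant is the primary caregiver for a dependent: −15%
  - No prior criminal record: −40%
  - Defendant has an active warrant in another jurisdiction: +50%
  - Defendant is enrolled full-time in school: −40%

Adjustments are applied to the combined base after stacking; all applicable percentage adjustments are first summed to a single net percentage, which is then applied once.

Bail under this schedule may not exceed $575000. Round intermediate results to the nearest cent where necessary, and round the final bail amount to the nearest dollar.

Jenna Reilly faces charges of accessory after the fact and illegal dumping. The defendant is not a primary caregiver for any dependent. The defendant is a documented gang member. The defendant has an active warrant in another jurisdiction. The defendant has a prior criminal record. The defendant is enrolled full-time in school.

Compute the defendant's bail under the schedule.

Base amounts from the schedule: accessory after the fact $22300; illegal dumping $6500.
Stacking rule: use the highest base only. Highest is accessory after the fact at $22300. Combined base = $22300.
Net percentage adjustment: +5% +50% −40% = +15%. $22300 × 1.15 = $25645.
$25645 is within the $575000 maximum.

$25645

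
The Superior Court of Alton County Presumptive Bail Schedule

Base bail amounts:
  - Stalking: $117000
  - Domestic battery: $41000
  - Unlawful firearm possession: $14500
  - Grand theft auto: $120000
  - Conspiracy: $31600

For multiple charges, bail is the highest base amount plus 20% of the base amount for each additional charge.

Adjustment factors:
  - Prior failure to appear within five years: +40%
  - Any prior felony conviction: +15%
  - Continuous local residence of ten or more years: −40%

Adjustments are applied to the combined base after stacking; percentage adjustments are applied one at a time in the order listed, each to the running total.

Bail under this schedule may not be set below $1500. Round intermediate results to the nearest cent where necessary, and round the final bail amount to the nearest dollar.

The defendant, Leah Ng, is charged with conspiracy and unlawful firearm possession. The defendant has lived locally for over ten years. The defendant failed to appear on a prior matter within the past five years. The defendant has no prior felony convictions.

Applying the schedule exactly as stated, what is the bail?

$28980

Base amounts from the schedule: conspiracy $31600; unlawful firearm possession $14500.
Stacking rule: highest base plus 20% of each additional charge. Highest is conspiracy at $31600. Additional: $14500 × 20% = $2900. Combined base = $31600 + $2900 = $34500.
Prior failure to appear within five years (+40%): $34500 × 1.4 = $48300.
Continuous local residence of ten or more years (−40%): $48300 × 0.6 = $28980.
$28980 is at or above the $1500 minimum.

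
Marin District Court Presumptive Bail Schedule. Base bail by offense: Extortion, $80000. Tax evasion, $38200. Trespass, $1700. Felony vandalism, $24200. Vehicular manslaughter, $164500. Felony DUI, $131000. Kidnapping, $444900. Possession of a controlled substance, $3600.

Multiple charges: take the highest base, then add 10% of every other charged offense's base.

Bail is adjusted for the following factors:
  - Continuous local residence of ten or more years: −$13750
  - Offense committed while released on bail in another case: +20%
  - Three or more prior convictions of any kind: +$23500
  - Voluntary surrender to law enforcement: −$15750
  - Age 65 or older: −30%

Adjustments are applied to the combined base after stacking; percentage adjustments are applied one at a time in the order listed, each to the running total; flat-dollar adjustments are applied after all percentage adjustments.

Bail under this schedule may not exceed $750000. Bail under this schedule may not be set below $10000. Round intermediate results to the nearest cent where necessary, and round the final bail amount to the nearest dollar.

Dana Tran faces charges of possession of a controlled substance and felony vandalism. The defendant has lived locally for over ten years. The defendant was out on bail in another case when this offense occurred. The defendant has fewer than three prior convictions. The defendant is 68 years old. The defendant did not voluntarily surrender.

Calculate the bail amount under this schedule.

$10000

Base amounts from the schedule: possession of a controlled substance $3600; felony vandalism $24200.
Stacking rule: highest base plus 10% of each additional charge. Highest is felony vandalism at $24200. Additional: $3600 × 10% = $360. Combined base = $24200 + $360 = $24560.
Offense committed while released on bail in another case (+20%): $24560 × 1.2 = $29472.
Age 65 or older (−30%): $29472 × 0.7 = $20630.40.
Continuous local residence of ten or more years (−$13750 flat): $20630.40 − $13750 = $6880.40.
$6880.40 is within the $750000 maximum.
Result $6880.40 is below the minimum of $10000; bail is set at the minimum $10000.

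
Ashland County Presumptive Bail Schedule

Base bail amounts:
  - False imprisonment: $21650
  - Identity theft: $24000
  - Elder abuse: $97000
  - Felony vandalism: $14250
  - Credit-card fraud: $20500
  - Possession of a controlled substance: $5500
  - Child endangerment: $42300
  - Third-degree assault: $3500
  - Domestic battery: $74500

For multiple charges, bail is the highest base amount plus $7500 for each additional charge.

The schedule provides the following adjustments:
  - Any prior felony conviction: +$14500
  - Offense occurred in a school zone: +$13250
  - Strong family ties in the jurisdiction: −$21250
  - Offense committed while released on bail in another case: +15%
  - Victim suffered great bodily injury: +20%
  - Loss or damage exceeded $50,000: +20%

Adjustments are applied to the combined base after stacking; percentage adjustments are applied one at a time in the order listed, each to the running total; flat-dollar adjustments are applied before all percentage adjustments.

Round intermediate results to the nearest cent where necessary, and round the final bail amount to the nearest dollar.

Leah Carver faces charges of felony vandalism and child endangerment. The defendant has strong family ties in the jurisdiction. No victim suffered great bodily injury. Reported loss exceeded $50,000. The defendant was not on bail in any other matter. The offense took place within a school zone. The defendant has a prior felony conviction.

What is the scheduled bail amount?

Base amounts from the schedule: felony vandalism $14250; child endangerment $42300.
Stacking rule: highest base plus $7500 per additional charge. Highest is child endangerment at $42300; 1 additional charge → +$7500. Combined base = $49800.
Any prior felony conviction (+$14500 flat): $49800 + $14500 = $64300.
Offense occurred in a school zone (+$13250 flat): $64300 + $13250 = $77550.
Strong family ties in the jurisdiction (−$21250 flat): $77550 − $21250 = $56300.
Loss or damage exceeded $50,000 (+20%): $56300 × 1.2 = $67560.

$67560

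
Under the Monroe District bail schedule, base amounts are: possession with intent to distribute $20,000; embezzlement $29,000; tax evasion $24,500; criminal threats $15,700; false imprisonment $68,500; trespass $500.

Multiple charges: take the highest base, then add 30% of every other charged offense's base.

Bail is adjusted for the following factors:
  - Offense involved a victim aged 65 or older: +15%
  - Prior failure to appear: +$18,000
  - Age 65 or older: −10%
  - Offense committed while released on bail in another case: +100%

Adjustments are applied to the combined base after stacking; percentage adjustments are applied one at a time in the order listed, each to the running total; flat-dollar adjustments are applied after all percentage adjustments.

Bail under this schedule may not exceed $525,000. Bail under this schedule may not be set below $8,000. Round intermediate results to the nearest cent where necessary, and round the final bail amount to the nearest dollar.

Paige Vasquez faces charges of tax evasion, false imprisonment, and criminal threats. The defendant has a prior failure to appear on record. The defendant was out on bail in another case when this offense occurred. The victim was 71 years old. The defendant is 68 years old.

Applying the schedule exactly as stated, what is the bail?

Base amounts from the schedule: tax evasion $24,500; false imprisonment $68,500; criminal threats $15,700.
Stacking rule: highest base plus 30% of each additional charge. Highest is false imprisonment at $68,500. Additional: $24,500 × 30% = $7,350; $15,700 × 30% = $4,710. Combined base = $68,500 + $12,060 = $80,560.
Offense involved a victim aged 65 or older (+15%): $80,560 × 1.15 = $92,644.
Age 65 or older (−10%): $92,644 × 0.9 = $83,379.60.
Offense committed while released on bail in another case (+100%): $83,379.60 × 2 = $166,759.20.
Prior failure to appear (+$18,000 flat): $166,759.20 + $18,000 = $184,759.20.
$184,759.20 is within the $525,000 maximum.
$184,759.20 is at or above the $8,000 minimum.
Rounded to the nearest dollar: $184,759.

$184,759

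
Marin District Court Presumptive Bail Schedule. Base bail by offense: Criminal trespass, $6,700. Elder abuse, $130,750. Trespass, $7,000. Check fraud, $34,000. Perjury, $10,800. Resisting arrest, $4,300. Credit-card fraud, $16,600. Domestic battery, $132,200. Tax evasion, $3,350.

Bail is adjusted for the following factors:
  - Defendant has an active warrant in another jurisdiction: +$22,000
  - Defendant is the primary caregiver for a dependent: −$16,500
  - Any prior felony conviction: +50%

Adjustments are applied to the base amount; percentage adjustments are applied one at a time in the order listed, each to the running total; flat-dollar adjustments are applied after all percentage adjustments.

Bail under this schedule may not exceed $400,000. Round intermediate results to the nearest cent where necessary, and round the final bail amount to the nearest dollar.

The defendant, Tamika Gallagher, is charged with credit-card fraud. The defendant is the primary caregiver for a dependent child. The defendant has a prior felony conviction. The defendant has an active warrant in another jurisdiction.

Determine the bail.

Base amounts from the schedule: credit-card fraud $16,600.
Single charge. Combined base = $16,600.
Any prior felony conviction (+50%): $16,600 × 1.5 = $24,900.
Defendant has an active warrant in another jurisdiction (+$22,000 flat): $24,900 + $22,000 = $46,900.
Defendant is the primary caregiver for a dependent (−$16,500 flat): $46,900 − $16,500 = $30,400.
$30,400 is within the $400,000 maximum.

$30,400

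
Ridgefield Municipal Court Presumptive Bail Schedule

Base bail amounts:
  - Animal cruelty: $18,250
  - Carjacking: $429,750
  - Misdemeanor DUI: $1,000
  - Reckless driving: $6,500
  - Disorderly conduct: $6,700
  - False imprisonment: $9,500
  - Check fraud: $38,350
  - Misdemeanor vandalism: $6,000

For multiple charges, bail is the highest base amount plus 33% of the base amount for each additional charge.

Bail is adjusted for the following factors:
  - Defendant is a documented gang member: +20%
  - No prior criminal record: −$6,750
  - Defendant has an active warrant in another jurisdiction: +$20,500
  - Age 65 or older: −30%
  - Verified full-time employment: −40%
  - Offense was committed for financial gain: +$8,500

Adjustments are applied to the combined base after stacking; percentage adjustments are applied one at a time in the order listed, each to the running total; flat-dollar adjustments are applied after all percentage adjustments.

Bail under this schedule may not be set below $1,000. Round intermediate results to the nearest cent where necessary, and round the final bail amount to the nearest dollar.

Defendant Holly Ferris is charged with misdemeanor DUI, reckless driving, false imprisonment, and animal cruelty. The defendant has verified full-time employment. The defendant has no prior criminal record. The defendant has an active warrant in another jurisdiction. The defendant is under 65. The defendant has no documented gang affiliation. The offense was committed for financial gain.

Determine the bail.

Base amounts from the schedule: misdemeanor DUI $1,000; reckless driving $6,500; false imprisonment $9,500; animal cruelty $18,250.
Stacking rule: highest base plus 33% of each additional charge. Highest is animal cruelty at $18,250. Additional: $1,000 × 33% = $330; $6,500 × 33% = $2,145; $9,500 × 33% = $3,135. Combined base = $18,250 + $5,610 = $23,860.
Verified full-time employment (−40%): $23,860 × 0.6 = $14,316.
No prior criminal record (−$6,750 flat): $14,316 − $6,750 = $7,566.
Defendant has an active warrant in another jurisdiction (+$20,500 flat): $7,566 + $20,500 = $28,066.
Offense was committed for financial gain (+$8,500 flat): $28,066 + $8,500 = $36,566.
$36,566 is at or above the $1,000 minimum.

$36,566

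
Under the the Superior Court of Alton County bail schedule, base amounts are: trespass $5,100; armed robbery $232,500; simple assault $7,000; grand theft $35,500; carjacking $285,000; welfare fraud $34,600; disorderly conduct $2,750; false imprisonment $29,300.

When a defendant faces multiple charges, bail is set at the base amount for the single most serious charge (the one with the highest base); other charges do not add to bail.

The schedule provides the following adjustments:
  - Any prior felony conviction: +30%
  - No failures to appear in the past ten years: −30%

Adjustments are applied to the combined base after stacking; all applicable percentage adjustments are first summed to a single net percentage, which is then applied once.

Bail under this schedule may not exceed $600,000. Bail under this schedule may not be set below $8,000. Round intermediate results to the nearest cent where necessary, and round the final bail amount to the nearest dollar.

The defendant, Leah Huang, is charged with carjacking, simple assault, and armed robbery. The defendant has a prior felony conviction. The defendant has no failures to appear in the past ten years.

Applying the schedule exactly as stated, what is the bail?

Base amounts from the schedule: carjacking $285,000; simple assault $7,000; armed robbery $232,500.
Stacking rule: use the highest base only. Highest is carjacking at $285,000. Combined base = $285,000.
Net percentage adjustment: +30% −30% = +0%. $285,000 × 1 = $285,000.
$285,000 is within the $600,000 maximum.
$285,000 is at or above the $8,000 minimum.

$285,000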